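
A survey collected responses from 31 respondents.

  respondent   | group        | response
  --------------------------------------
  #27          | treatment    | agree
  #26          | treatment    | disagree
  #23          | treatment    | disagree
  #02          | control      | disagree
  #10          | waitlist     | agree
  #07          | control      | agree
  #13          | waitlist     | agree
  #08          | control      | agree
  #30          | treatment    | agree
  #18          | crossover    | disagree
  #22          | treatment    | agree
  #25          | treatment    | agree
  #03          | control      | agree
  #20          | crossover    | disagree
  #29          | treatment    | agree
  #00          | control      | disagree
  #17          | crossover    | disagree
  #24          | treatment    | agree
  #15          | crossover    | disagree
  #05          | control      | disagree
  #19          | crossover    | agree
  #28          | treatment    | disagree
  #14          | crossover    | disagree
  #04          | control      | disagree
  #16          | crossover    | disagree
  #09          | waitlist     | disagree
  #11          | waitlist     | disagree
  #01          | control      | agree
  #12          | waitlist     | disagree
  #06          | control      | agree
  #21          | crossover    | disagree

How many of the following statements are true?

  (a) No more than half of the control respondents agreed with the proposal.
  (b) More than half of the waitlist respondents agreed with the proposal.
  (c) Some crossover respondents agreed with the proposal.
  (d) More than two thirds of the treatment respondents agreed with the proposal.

(a) control: |A| = 9, |A ∩ B| = 5; needs |A ∩ B| ≤ |A ∖ B| — false.
(b) waitlist: |A| = 5, |A ∩ B| = 2; needs |A ∩ B| > |A ∖ B| — false.
(c) crossover: |A| = 8, |A ∩ B| = 1; needs A ∩ B ≠ ∅ (|A ∩ B| ≥ 1) — true.
(d) treatment: |A| = 9, |A ∩ B| = 6; needs |A ∩ B| / |A| > 2/3 — false.

1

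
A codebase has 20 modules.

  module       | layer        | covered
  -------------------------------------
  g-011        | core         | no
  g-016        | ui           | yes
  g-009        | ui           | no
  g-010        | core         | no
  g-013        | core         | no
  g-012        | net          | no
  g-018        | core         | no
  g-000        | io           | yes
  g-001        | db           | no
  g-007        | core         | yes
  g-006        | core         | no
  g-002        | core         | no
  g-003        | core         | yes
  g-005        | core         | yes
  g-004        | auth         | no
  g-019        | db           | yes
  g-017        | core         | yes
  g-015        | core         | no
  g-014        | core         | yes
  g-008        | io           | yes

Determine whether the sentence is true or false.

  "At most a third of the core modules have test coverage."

False

The determiner here denotes the relation: |A ∩ B| / |A| ≤ 1/3.
A (the restrictor) = {g-011, g-010, g-013, g-018, g-007, g-006, g-002, g-003, g-005, g-017, g-015, g-014}, |A| = 12.
A ∩ B = {g-007, g-003, g-005, g-017, g-014}, so |A ∩ B| = 5.
A ∖ B = {g-011, g-010, g-013, g-018, g-006, g-002, g-015}, so |A ∖ B| = 7.
|A ∩ B|/|A| = 5/12, so the statement is false.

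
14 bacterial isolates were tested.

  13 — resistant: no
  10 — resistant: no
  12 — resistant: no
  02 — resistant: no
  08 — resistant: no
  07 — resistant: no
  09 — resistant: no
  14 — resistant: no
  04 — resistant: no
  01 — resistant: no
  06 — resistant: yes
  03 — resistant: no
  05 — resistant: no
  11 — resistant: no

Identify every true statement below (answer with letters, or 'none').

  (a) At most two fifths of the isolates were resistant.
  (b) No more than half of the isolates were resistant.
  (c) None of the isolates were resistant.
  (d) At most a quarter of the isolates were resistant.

(a), (b), (d)

|A| = 14, |A ∩ B| = 1, |A ∖ B| = 13.
(a) |A ∩ B| / |A| ≤ 2/5: holds.
(b) |A ∩ B| ≤ |A ∖ B|: holds.
(c) A ∩ B = ∅ (|A ∩ B| = 0): fails.
(d) |A ∩ B| / |A| ≤ 1/4: holds.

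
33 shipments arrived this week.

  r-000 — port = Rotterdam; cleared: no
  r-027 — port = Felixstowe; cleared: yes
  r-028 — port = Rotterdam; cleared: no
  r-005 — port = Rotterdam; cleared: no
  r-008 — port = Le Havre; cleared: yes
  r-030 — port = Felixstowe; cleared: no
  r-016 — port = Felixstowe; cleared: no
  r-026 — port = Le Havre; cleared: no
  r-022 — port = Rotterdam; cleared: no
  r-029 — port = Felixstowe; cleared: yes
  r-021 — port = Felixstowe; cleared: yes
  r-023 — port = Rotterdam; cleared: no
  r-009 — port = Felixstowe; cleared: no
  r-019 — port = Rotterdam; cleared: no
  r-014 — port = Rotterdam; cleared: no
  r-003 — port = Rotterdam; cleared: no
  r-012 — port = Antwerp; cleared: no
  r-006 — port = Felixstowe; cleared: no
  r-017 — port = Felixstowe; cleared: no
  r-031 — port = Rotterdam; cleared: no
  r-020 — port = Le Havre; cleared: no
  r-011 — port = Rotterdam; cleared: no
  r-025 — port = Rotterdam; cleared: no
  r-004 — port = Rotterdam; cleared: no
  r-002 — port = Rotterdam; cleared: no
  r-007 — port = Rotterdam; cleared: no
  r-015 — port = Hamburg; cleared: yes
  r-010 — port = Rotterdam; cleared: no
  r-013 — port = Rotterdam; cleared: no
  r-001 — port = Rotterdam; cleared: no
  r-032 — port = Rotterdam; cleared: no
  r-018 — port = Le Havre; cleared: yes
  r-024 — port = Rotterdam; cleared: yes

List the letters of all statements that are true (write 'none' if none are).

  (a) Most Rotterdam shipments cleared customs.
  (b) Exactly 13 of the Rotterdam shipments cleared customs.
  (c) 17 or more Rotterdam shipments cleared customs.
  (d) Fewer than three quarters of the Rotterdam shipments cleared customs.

|A| = 19, |A ∩ B| = 1, |A ∖ B| = 18.
(a) |A ∩ B| > |A ∖ B|: fails.
(b) |A ∩ B| = 13: fails.
(c) |A ∩ B| ≥ 17: fails.
(d) |A ∩ B| / |A| < 3/4: holds.

(d)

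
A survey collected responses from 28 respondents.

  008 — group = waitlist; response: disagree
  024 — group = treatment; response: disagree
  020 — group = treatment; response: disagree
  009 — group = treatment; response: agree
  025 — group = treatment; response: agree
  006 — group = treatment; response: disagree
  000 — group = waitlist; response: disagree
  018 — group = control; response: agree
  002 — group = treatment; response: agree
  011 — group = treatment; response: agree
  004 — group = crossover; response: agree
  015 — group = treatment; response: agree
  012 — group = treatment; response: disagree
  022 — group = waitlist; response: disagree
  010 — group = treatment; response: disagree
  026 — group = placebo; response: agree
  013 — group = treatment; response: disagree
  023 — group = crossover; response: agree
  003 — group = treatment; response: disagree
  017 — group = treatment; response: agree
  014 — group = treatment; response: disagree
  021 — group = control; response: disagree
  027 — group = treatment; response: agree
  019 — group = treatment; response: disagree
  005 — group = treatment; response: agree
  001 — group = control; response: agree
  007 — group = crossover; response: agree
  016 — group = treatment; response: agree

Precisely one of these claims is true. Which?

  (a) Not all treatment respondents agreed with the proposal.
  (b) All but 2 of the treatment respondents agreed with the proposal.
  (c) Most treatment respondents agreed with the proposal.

(a)

|A| = 18, |A ∩ B| = 9, |A ∖ B| = 9.
(a) requires A ⊄ B (|A ∖ B| ≥ 1): true.
(b) requires |A ∖ B| = 2: false.
(c) requires |A ∩ B| > |A ∖ B|: false.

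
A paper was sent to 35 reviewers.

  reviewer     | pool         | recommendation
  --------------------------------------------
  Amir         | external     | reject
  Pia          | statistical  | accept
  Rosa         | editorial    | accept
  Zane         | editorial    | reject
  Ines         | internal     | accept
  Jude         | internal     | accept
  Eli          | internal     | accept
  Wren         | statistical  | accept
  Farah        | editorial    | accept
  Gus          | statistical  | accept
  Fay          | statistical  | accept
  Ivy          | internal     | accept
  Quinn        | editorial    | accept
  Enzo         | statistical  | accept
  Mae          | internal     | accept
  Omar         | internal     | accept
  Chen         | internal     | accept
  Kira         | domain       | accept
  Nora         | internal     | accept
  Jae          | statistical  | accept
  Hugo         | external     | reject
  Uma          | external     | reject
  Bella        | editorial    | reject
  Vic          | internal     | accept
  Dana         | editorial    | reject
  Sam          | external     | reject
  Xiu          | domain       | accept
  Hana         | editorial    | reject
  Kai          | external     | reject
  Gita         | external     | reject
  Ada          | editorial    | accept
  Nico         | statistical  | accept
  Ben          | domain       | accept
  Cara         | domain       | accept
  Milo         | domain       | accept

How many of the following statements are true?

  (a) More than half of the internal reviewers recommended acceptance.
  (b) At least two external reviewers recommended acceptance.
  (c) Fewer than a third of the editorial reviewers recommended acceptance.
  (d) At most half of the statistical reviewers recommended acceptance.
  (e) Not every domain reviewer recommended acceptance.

1

(a) internal: |A| = 9, |A ∩ B| = 9; needs |A ∩ B| > |A ∖ B| — true.
(b) external: |A| = 6, |A ∩ B| = 0; needs |A ∩ B| ≥ 2 — false.
(c) editorial: |A| = 8, |A ∩ B| = 4; needs |A ∩ B| / |A| < 1/3 — false.
(d) statistical: |A| = 7, |A ∩ B| = 7; needs |A ∩ B| ≤ |A ∖ B| — false.
(e) domain: |A| = 5, |A ∩ B| = 5; needs A ⊄ B (|A ∖ B| ≥ 1) — false.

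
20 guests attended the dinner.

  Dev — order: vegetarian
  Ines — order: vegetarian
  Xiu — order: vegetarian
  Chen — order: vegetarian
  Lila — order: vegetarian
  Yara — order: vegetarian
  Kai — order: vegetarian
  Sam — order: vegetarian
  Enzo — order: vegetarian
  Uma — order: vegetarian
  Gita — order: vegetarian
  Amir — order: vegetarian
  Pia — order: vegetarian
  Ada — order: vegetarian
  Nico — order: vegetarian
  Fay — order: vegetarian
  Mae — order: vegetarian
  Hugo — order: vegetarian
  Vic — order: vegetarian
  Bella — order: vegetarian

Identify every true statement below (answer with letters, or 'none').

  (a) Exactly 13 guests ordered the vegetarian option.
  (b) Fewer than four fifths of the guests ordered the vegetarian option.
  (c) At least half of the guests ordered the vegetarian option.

|A| = 20, |A ∩ B| = 20, |A ∖ B| = 0.
(a) |A ∩ B| = 13: fails.
(b) |A ∩ B| / |A| < 4/5: fails.
(c) |A ∩ B| ≥ |A ∖ B|: holds.

(c)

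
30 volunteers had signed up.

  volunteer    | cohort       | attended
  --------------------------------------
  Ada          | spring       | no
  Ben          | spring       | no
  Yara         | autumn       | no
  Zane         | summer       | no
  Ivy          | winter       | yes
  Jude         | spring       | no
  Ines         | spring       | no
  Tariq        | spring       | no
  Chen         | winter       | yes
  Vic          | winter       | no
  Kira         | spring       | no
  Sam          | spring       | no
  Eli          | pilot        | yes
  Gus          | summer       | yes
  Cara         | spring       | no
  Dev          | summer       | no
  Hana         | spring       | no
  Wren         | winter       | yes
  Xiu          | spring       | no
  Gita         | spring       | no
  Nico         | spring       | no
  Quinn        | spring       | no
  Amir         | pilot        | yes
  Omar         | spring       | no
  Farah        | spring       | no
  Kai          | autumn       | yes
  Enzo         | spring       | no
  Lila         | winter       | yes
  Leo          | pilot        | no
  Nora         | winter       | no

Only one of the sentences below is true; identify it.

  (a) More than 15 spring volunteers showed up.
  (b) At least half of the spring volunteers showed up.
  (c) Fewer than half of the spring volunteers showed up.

|A| = 16, |A ∩ B| = 0, |A ∖ B| = 16.
(a) requires |A ∩ B| > 15: false.
(b) requires |A ∩ B| ≥ |A ∖ B|: false.
(c) requires |A ∩ B| < |A ∖ B|: true.

(c)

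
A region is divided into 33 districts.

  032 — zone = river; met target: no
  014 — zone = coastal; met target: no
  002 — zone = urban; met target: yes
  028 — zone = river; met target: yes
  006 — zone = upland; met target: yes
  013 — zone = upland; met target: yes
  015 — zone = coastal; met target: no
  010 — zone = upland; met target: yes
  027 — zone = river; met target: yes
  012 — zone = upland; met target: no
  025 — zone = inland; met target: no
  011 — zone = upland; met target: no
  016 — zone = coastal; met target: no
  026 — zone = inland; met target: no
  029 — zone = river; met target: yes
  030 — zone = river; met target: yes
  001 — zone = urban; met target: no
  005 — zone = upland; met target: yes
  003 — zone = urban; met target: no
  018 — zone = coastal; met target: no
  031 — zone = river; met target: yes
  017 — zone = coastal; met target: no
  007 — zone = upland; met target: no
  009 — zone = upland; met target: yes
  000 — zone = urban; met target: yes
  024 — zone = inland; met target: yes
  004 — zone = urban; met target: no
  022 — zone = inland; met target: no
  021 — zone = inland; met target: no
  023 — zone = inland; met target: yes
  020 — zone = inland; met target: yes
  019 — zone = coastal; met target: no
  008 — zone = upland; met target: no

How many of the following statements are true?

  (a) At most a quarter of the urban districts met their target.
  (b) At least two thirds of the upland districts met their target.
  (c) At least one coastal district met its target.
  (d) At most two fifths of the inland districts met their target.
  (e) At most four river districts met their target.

(a) urban: |A| = 5, |A ∩ B| = 2; needs |A ∩ B| / |A| ≤ 1/4 — false.
(b) upland: |A| = 9, |A ∩ B| = 5; needs |A ∩ B| / |A| ≥ 2/3 — false.
(c) coastal: |A| = 6, |A ∩ B| = 0; needs A ∩ B ≠ ∅ (|A ∩ B| ≥ 1) — false.
(d) inland: |A| = 7, |A ∩ B| = 3; needs |A ∩ B| / |A| ≤ 2/5 — false.
(e) river: |A| = 6, |A ∩ B| = 5; needs |A ∩ B| ≤ 4 — false.

0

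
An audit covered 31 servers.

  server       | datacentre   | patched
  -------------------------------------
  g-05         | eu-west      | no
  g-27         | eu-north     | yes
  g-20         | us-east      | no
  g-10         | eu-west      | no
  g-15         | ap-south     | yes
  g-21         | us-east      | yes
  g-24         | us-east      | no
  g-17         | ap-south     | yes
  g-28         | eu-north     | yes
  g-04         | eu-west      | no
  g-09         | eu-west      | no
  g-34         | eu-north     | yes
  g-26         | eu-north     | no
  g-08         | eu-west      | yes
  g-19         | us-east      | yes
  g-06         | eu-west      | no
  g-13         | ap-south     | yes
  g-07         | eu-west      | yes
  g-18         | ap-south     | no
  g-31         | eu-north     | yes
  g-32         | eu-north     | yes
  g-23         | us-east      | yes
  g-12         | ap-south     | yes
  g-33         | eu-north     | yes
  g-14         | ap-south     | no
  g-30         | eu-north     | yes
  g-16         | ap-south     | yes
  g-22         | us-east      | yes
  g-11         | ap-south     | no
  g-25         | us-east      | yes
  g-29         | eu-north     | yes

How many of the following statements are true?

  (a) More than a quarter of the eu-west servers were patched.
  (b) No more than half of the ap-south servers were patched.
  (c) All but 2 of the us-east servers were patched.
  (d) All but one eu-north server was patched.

(a) eu-west: |A| = 7, |A ∩ B| = 2; needs |A ∩ B| / |A| > 1/4 — true.
(b) ap-south: |A| = 8, |A ∩ B| = 5; needs |A ∩ B| ≤ |A ∖ B| — false.
(c) us-east: |A| = 7, |A ∩ B| = 5; needs |A ∖ B| = 2 — true.
(d) eu-north: |A| = 9, |A ∩ B| = 8; needs |A ∖ B| = 1 — true.

3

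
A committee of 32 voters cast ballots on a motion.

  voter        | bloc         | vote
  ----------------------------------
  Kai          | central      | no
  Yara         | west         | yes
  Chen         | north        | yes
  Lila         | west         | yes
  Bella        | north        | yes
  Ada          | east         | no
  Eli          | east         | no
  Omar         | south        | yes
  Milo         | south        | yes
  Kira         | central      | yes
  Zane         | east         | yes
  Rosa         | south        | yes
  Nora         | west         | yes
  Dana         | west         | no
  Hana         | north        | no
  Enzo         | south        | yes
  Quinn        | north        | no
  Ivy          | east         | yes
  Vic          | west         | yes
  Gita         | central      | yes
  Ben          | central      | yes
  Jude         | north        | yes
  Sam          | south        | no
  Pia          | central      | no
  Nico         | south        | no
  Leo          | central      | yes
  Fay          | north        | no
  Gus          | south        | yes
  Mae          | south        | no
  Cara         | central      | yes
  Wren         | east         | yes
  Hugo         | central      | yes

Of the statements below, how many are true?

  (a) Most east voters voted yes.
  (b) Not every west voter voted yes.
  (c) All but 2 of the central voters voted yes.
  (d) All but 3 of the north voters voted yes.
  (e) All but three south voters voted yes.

5

(a) east: |A| = 5, |A ∩ B| = 3; needs |A ∩ B| > |A ∖ B| — true.
(b) west: |A| = 5, |A ∩ B| = 4; needs A ⊄ B (|A ∖ B| ≥ 1) — true.
(c) central: |A| = 8, |A ∩ B| = 6; needs |A ∖ B| = 2 — true.
(d) north: |A| = 6, |A ∩ B| = 3; needs |A ∖ B| = 3 — true.
(e) south: |A| = 8, |A ∩ B| = 5; needs |A ∖ B| = 3 — true.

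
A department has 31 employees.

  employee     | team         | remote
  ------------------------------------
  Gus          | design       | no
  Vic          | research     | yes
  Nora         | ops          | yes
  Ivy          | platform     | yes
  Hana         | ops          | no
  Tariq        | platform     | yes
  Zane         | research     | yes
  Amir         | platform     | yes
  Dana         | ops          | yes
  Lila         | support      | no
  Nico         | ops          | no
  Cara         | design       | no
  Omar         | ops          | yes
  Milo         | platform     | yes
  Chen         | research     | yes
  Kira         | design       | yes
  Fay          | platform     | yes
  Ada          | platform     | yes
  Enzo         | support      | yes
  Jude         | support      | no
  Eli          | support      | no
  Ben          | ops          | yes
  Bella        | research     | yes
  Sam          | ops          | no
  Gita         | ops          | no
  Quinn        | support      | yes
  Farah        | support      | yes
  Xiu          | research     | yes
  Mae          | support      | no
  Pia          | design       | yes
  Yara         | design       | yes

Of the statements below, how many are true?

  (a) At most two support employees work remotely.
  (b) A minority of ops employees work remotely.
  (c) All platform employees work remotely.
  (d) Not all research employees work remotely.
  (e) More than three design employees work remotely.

1

(a) support: |A| = 7, |A ∩ B| = 3; needs |A ∩ B| ≤ 2 — false.
(b) ops: |A| = 8, |A ∩ B| = 4; needs |A ∩ B| < |A ∖ B| — false.
(c) platform: |A| = 6, |A ∩ B| = 6; needs A ⊆ B, i.e. every element of A is in B (|A ∖ B| = 0) — true.
(d) research: |A| = 5, |A ∩ B| = 5; needs A ⊄ B (|A ∖ B| ≥ 1) — false.
(e) design: |A| = 5, |A ∩ B| = 3; needs |A ∩ B| > 3 — false.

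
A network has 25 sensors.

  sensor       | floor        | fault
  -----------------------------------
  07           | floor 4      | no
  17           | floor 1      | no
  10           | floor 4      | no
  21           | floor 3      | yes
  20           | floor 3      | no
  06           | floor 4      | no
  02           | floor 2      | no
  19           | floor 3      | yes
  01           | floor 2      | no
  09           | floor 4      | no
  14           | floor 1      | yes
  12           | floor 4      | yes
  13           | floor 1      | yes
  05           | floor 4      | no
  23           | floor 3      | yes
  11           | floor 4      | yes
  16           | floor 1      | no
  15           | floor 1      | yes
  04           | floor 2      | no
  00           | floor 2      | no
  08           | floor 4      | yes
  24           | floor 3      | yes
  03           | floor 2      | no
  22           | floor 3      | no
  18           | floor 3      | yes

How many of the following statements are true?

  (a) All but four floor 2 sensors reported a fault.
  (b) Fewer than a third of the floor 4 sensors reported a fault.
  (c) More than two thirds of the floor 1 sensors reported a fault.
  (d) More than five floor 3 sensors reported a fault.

(a) floor 2: |A| = 5, |A ∩ B| = 0; needs |A ∖ B| = 4 — false.
(b) floor 4: |A| = 8, |A ∩ B| = 3; needs |A ∩ B| / |A| < 1/3 — false.
(c) floor 1: |A| = 5, |A ∩ B| = 3; needs |A ∩ B| / |A| > 2/3 — false.
(d) floor 3: |A| = 7, |A ∩ B| = 5; needs |A ∩ B| > 5 — false.

0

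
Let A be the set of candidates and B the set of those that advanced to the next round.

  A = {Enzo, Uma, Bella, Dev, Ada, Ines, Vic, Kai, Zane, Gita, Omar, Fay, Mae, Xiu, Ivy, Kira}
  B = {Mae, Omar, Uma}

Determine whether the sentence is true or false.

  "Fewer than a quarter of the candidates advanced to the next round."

The determiner here denotes the relation: |A ∩ B| / |A| < 1/4.
|A| = 16, |A ∩ B| = 3, |A ∖ B| = 13.
|A ∩ B|/|A| = 3/16, so the statement is true.

True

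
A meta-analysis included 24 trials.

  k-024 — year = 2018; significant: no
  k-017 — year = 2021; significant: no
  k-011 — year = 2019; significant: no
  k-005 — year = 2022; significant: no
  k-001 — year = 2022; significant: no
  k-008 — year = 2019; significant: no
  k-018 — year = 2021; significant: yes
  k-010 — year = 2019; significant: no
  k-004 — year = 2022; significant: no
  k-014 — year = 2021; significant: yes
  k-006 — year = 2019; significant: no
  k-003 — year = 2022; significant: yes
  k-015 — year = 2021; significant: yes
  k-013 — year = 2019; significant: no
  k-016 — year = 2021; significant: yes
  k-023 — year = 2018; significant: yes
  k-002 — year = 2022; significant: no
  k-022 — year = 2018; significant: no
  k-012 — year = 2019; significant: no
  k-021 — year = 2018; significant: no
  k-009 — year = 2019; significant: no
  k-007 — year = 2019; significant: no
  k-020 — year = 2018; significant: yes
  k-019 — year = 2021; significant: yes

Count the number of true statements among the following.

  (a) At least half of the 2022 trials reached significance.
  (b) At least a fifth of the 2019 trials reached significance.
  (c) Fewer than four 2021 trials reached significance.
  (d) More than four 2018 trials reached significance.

0

(a) 2022: |A| = 5, |A ∩ B| = 1; needs |A ∩ B| ≥ |A ∖ B| — false.
(b) 2019: |A| = 8, |A ∩ B| = 0; needs |A ∩ B| / |A| ≥ 1/5 — false.
(c) 2021: |A| = 6, |A ∩ B| = 5; needs |A ∩ B| < 4 — false.
(d) 2018: |A| = 5, |A ∩ B| = 2; needs |A ∩ B| > 4 — false.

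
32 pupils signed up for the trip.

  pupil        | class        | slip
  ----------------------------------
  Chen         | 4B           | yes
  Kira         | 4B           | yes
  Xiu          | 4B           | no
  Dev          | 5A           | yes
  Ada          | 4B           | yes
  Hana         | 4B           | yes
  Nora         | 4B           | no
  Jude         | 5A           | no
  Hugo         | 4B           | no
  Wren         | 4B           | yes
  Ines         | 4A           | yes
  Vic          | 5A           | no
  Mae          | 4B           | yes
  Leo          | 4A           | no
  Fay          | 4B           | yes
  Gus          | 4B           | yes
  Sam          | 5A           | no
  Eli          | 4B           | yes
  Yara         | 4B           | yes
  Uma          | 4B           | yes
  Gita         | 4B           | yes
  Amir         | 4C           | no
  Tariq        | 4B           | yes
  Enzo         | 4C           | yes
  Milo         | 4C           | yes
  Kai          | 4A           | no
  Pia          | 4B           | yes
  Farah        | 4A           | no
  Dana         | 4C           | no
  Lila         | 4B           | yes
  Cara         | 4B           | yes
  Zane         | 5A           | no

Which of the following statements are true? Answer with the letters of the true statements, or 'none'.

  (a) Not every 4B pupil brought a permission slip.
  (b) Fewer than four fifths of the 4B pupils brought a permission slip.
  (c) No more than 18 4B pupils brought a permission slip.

|A| = 19, |A ∩ B| = 16, |A ∖ B| = 3.
(a) A ⊄ B (|A ∖ B| ≥ 1): holds.
(b) |A ∩ B| / |A| < 4/5: fails.
(c) |A ∩ B| ≤ 18: holds.

(a), (c)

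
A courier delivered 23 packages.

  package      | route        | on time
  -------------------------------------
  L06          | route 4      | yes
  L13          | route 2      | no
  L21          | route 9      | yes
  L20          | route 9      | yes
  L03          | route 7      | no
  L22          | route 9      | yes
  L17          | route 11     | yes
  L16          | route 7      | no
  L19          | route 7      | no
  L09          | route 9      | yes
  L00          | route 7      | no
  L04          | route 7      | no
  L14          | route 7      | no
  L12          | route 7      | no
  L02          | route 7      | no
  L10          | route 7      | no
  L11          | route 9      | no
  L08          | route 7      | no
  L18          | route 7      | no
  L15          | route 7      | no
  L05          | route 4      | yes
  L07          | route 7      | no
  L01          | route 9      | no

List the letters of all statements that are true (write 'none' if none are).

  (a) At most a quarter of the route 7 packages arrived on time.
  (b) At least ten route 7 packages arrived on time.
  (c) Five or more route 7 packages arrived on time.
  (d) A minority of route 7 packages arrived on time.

(a), (d)

|A| = 13, |A ∩ B| = 0, |A ∖ B| = 13.
(a) |A ∩ B| / |A| ≤ 1/4: holds.
(b) |A ∩ B| ≥ 10: fails.
(c) |A ∩ B| ≥ 5: fails.
(d) |A ∩ B| < |A ∖ B|: holds.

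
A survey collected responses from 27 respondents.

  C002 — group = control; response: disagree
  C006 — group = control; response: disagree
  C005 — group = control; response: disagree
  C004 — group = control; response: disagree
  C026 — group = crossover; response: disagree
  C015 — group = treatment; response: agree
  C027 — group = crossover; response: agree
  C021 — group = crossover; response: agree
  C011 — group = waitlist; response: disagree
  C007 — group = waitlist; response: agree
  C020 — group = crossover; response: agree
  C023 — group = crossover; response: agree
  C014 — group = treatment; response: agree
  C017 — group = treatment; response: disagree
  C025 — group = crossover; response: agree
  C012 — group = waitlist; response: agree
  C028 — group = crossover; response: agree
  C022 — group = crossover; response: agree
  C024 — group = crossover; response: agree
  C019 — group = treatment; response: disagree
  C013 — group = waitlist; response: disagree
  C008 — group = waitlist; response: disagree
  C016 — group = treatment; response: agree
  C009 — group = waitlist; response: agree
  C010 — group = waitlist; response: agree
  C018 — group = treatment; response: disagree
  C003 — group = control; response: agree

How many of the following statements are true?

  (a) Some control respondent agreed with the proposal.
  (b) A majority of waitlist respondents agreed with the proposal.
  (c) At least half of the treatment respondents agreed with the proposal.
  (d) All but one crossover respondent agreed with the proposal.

4

(a) control: |A| = 5, |A ∩ B| = 1; needs A ∩ B ≠ ∅ (|A ∩ B| ≥ 1) — true.
(b) waitlist: |A| = 7, |A ∩ B| = 4; needs |A ∩ B| > |A ∖ B| — true.
(c) treatment: |A| = 6, |A ∩ B| = 3; needs |A ∩ B| ≥ |A ∖ B| — true.
(d) crossover: |A| = 9, |A ∩ B| = 8; needs |A ∖ B| = 1 — true.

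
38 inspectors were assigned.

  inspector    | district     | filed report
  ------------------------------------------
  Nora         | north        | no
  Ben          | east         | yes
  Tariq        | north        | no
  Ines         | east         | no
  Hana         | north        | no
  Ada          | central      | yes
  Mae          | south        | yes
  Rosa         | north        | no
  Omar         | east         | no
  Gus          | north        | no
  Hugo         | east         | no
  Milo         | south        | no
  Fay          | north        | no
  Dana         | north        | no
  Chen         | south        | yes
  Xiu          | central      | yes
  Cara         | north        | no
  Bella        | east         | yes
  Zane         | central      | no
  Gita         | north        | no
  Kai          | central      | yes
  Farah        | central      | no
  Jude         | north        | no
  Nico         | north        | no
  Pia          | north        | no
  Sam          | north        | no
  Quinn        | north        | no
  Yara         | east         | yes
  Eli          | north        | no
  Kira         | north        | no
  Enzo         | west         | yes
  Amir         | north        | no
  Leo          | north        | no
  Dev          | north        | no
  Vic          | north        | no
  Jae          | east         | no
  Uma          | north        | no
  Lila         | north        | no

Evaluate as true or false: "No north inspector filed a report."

Truth condition: A ∩ B = ∅ (|A ∩ B| = 0).
|A| = 22, |A ∩ B| = 0, |A ∖ B| = 22.
So the statement is true.

True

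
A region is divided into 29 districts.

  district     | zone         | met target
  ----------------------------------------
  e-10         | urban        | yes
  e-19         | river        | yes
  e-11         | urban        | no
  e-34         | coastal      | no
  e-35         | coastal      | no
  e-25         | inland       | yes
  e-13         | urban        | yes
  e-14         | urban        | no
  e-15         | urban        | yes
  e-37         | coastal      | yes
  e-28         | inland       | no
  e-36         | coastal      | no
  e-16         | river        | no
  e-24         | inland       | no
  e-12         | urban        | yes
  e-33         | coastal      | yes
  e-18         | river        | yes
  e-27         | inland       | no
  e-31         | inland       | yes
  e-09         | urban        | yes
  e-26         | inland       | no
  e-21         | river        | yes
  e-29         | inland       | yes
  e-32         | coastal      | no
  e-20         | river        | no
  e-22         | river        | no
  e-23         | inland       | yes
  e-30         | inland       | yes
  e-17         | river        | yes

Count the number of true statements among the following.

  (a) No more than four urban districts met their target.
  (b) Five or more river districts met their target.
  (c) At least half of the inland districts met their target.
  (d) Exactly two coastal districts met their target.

(a) urban: |A| = 7, |A ∩ B| = 5; needs |A ∩ B| ≤ 4 — false.
(b) river: |A| = 7, |A ∩ B| = 4; needs |A ∩ B| ≥ 5 — false.
(c) inland: |A| = 9, |A ∩ B| = 5; needs |A ∩ B| ≥ |A ∖ B| — true.
(d) coastal: |A| = 6, |A ∩ B| = 2; needs |A ∩ B| = 2 — true.

2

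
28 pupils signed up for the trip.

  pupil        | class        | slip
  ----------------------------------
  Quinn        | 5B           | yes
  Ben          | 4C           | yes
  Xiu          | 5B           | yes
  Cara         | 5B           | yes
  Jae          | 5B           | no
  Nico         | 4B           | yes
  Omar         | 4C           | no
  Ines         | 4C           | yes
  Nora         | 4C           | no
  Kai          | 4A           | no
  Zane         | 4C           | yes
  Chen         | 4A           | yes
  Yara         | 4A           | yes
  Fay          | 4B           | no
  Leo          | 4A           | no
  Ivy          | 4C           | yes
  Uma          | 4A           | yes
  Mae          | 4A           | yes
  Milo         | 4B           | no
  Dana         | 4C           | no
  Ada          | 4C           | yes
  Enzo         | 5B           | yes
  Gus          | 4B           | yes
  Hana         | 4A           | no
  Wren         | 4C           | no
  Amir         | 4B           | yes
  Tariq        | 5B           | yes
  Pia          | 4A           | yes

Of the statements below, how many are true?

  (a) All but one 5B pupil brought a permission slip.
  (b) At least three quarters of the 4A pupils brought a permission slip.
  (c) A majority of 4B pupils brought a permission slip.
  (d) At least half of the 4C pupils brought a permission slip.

3

(a) 5B: |A| = 6, |A ∩ B| = 5; needs |A ∖ B| = 1 — true.
(b) 4A: |A| = 8, |A ∩ B| = 5; needs |A ∩ B| / |A| ≥ 3/4 — false.
(c) 4B: |A| = 5, |A ∩ B| = 3; needs |A ∩ B| > |A ∖ B| — true.
(d) 4C: |A| = 9, |A ∩ B| = 5; needs |A ∩ B| ≥ |A ∖ B| — true.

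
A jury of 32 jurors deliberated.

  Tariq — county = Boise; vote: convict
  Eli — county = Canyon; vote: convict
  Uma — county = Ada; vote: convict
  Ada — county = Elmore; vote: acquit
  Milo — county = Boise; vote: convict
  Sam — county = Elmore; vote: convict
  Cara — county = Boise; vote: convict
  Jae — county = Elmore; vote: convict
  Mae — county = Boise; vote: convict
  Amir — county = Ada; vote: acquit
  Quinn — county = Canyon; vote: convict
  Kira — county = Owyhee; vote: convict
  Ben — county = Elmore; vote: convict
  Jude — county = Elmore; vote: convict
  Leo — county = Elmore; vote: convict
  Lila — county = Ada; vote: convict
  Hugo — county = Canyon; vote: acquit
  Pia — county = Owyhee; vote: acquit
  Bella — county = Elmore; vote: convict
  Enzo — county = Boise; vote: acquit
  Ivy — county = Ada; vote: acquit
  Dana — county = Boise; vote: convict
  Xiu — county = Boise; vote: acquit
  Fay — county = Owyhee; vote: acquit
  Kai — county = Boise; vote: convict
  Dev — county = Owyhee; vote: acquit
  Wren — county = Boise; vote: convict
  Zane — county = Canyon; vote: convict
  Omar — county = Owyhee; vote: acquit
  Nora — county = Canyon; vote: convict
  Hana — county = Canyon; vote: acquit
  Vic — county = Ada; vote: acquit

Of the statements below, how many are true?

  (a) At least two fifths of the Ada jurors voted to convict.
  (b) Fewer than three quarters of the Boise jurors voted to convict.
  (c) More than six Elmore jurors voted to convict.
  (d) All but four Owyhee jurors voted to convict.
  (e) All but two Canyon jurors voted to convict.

3

(a) Ada: |A| = 5, |A ∩ B| = 2; needs |A ∩ B| / |A| ≥ 2/5 — true.
(b) Boise: |A| = 9, |A ∩ B| = 7; needs |A ∩ B| / |A| < 3/4 — false.
(c) Elmore: |A| = 7, |A ∩ B| = 6; needs |A ∩ B| > 6 — false.
(d) Owyhee: |A| = 5, |A ∩ B| = 1; needs |A ∖ B| = 4 — true.
(e) Canyon: |A| = 6, |A ∩ B| = 4; needs |A ∖ B| = 2 — true.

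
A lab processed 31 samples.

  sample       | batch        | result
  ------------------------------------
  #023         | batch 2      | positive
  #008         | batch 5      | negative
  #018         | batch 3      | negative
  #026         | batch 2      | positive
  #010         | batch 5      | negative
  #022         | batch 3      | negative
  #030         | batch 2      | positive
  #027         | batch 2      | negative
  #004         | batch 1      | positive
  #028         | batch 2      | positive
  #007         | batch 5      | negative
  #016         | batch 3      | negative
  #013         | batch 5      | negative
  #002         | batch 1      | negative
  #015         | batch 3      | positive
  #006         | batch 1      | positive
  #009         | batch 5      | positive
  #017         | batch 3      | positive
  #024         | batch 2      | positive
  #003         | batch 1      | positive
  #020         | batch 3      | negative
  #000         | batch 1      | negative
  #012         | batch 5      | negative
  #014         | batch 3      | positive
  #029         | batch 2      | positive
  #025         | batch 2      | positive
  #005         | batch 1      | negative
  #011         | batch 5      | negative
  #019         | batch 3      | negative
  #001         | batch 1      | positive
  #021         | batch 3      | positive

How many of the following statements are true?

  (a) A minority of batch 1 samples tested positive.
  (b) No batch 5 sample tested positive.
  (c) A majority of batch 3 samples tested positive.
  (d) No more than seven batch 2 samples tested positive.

1

(a) batch 1: |A| = 7, |A ∩ B| = 4; needs |A ∩ B| < |A ∖ B| — false.
(b) batch 5: |A| = 7, |A ∩ B| = 1; needs A ∩ B = ∅ (|A ∩ B| = 0) — false.
(c) batch 3: |A| = 9, |A ∩ B| = 4; needs |A ∩ B| > |A ∖ B| — false.
(d) batch 2: |A| = 8, |A ∩ B| = 7; needs |A ∩ B| ≤ 7 — true.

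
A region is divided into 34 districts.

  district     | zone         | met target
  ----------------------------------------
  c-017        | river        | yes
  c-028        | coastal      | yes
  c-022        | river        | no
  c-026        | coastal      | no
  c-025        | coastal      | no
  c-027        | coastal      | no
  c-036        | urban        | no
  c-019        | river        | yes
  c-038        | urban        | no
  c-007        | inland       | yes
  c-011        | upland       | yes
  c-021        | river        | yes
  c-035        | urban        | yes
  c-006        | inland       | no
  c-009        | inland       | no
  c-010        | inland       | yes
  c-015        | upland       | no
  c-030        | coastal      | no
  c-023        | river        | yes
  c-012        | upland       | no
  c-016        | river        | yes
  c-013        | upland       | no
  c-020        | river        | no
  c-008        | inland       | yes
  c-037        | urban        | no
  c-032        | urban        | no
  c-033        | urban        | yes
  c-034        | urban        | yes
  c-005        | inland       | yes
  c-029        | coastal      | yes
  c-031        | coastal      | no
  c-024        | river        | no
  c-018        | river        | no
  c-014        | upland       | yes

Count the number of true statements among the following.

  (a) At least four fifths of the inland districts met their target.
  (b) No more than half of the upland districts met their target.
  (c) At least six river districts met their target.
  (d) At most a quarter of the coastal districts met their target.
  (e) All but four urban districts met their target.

2

(a) inland: |A| = 6, |A ∩ B| = 4; needs |A ∩ B| / |A| ≥ 4/5 — false.
(b) upland: |A| = 5, |A ∩ B| = 2; needs |A ∩ B| ≤ |A ∖ B| — true.
(c) river: |A| = 9, |A ∩ B| = 5; needs |A ∩ B| ≥ 6 — false.
(d) coastal: |A| = 7, |A ∩ B| = 2; needs |A ∩ B| / |A| ≤ 1/4 — false.
(e) urban: |A| = 7, |A ∩ B| = 3; needs |A ∖ B| = 4 — true.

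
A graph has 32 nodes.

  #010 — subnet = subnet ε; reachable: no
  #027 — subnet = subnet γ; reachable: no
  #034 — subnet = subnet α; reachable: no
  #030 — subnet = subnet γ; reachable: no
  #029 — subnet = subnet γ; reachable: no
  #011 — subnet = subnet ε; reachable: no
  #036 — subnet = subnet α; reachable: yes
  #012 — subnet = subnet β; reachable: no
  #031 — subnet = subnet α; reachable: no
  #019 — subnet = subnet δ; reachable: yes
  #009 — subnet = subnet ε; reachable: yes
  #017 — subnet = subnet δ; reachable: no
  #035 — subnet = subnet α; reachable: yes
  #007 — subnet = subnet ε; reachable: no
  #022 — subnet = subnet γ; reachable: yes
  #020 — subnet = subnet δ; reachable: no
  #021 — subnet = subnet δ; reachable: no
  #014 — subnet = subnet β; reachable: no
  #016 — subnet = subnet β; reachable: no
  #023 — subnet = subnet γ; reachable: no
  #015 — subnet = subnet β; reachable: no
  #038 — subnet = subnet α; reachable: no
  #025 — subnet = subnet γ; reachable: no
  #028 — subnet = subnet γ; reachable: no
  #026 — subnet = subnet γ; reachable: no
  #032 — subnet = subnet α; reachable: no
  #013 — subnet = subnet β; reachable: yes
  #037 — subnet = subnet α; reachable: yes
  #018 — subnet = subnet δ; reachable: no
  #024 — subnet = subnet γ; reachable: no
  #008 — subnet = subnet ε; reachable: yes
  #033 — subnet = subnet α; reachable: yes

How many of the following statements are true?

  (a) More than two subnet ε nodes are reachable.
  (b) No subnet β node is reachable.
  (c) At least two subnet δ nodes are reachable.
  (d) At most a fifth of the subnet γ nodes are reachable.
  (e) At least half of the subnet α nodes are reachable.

2

(a) subnet ε: |A| = 5, |A ∩ B| = 2; needs |A ∩ B| > 2 — false.
(b) subnet β: |A| = 5, |A ∩ B| = 1; needs A ∩ B = ∅ (|A ∩ B| = 0) — false.
(c) subnet δ: |A| = 5, |A ∩ B| = 1; needs |A ∩ B| ≥ 2 — false.
(d) subnet γ: |A| = 9, |A ∩ B| = 1; needs |A ∩ B| / |A| ≤ 1/5 — true.
(e) subnet α: |A| = 8, |A ∩ B| = 4; needs |A ∩ B| ≥ |A ∖ B| — true.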